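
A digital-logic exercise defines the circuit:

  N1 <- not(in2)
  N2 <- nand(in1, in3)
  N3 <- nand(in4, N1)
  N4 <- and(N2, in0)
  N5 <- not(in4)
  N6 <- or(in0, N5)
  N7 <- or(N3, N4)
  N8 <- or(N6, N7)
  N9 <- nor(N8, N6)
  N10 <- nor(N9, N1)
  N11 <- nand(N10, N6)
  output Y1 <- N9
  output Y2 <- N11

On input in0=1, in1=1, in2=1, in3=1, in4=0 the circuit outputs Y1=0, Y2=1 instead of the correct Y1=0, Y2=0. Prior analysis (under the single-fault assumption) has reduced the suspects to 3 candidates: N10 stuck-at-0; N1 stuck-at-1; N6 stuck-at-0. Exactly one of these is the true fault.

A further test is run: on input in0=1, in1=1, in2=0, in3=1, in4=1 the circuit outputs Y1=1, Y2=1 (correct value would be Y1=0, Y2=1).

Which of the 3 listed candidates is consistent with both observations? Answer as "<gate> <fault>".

N6 stuck-at-0

Evaluate each candidate on input in0=1, in1=1, in2=0, in3=1, in4=1:
  N10 stuck-at-0: N1=1, N2=0, N3=0, N4=0, N5=0, N6=1, N7=0, N8=1, N9=0, N10=0 [stuck-at-0], N11=1 → Y1=0, Y2=1 — eliminated
  N1 stuck-at-1: N1=1 [stuck-at-1], N2=0, N3=0, N4=0, N5=0, N6=1, N7=0, N8=1, N9=0, N10=0, N11=1 → Y1=0, Y2=1 — eliminated
  N6 stuck-at-0: N1=1, N2=0, N3=0, N4=0, N5=0, N6=0 [stuck-at-0], N7=0, N8=0, N9=1, N10=0, N11=1 → Y1=1, Y2=1 — matches
Only N6 stuck-at-0 reproduces the observed Y1=1, Y2=1.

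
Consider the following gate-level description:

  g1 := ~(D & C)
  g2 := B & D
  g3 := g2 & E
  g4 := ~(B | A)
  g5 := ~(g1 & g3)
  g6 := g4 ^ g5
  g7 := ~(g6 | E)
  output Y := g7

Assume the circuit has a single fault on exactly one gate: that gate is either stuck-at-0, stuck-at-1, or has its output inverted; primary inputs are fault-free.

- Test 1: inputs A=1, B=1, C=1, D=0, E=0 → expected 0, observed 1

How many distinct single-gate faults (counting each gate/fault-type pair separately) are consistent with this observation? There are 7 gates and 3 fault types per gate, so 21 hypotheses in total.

10

Fault-free: g1=1, g2=0, g3=0, g4=0, g5=1, g6=1, g7=0 → 0. Observed 1.
  g1: none of the 3 fault types match ✗
  g2: none of the 3 fault types match ✗
  g3: stuck-at-1, inverted output ✓; others ✗
  g4: stuck-at-1, inverted output ✓; others ✗
  g5: stuck-at-0, inverted output ✓; others ✗
  g6: stuck-at-0, inverted output ✓; others ✗
  g7: stuck-at-1, inverted output ✓; others ✗
Consistent faults: {g3 stuck-at-1, g3 inverted output, g4 stuck-at-1, g4 inverted output, g5 stuck-at-0, g5 inverted output, g6 stuck-at-0, g6 inverted output, g7 stuck-at-1, g7 inverted output} — 10 in all.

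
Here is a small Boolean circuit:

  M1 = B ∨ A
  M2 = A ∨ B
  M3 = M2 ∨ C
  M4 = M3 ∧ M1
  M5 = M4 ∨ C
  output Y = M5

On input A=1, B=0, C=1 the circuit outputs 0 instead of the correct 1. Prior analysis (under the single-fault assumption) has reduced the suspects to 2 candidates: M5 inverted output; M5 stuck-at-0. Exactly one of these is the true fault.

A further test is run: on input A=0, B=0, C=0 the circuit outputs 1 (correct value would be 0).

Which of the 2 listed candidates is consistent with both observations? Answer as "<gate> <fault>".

Evaluate each candidate on input A=0, B=0, C=0:
  M5 inverted output: M1=0, M2=0, M3=0, M4=0, M5=1 [inverted output] → 1 — matches
  M5 stuck-at-0: M1=0, M2=0, M3=0, M4=0, M5=0 [stuck-at-0] → 0 — eliminated
Only M5 inverted output reproduces the observed 1.

M5 inverted output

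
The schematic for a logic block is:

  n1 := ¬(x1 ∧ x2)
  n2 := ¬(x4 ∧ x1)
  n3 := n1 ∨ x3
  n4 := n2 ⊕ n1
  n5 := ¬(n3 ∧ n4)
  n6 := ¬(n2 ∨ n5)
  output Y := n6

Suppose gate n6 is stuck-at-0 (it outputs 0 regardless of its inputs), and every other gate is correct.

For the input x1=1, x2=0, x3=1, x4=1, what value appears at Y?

0

Propagate with n6 forced: n1=1, n2=0, n3=1, n4=1, n5=0, n6=0 [stuck-at-0].
So Y = 0. (Without the fault it would be 1.)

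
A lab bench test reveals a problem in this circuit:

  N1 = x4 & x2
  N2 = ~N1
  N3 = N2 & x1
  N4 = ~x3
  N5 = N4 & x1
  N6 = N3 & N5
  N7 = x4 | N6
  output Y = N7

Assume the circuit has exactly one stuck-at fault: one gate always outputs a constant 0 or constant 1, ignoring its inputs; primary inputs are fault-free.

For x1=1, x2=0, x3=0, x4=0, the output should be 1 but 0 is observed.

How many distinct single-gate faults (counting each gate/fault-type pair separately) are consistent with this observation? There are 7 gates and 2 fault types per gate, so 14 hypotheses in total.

7

Fault-free: N1=0, N2=1, N3=1, N4=1, N5=1, N6=1, N7=1 → 1. Observed 0.
  N1 stuck-at-0: output 1 ✗
  N1 stuck-at-1: output 0 ✓
  N2 stuck-at-0: output 0 ✓
  N2 stuck-at-1: output 1 ✗
  N3 stuck-at-0: output 0 ✓
  N3 stuck-at-1: output 1 ✗
  N4 stuck-at-0: output 0 ✓
  N4 stuck-at-1: output 1 ✗
  N5 stuck-at-0: output 0 ✓
  N5 stuck-at-1: output 1 ✗
  N6 stuck-at-0: output 0 ✓
  N6 stuck-at-1: output 1 ✗
  N7 stuck-at-0: output 0 ✓
  N7 stuck-at-1: output 1 ✗
Consistent faults: {N1 stuck-at-1, N2 stuck-at-0, N3 stuck-at-0, N4 stuck-at-0, N5 stuck-at-0, N6 stuck-at-0, N7 stuck-at-0} — 7 in all.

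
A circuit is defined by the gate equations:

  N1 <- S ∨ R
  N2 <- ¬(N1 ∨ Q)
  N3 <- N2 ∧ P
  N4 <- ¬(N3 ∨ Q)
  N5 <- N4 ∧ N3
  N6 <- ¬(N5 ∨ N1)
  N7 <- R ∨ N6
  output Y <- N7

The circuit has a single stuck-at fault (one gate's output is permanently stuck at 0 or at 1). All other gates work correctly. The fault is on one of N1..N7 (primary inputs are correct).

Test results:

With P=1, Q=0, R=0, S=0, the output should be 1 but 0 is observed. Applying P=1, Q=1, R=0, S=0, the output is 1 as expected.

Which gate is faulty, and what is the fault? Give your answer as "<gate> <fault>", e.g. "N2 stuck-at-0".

Fault-free values for test 1 (P=1, Q=0, R=0, S=0): N1=0, N2=1, N3=1, N4=0, N5=0, N6=1, N7=1, giving Y=1. Observed 0.
Test 1: faults giving observed 0 are {N1 stuck-at-1, N4 stuck-at-1, N5 stuck-at-1, N6 stuck-at-0, N7 stuck-at-0}.
Test 2 (P=1, Q=1, R=0, S=0): fault-free N1=0, N2=0, N3=0, N4=0, N5=0, N6=1, N7=1 → 1; observed 1. Eliminates N1 stuck-at-1, N5 stuck-at-1, N6 stuck-at-0, N7 stuck-at-0.
Only N4 stuck-at-1 is consistent with every test.

N4 stuck-at-1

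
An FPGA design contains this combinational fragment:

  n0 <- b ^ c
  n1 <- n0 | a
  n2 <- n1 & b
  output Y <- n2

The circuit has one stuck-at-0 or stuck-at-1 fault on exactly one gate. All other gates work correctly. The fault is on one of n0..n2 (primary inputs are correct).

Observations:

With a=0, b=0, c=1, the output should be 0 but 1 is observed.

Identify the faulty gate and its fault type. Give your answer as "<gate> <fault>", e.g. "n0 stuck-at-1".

n2 stuck-at-1

Fault-free values for test 1 (a=0, b=0, c=1): n0=1, n1=1, n2=0, giving Y=0. Observed 1.
Test 1: faults giving observed 1 are {n2 stuck-at-1}.
Only n2 stuck-at-1 is consistent with every test.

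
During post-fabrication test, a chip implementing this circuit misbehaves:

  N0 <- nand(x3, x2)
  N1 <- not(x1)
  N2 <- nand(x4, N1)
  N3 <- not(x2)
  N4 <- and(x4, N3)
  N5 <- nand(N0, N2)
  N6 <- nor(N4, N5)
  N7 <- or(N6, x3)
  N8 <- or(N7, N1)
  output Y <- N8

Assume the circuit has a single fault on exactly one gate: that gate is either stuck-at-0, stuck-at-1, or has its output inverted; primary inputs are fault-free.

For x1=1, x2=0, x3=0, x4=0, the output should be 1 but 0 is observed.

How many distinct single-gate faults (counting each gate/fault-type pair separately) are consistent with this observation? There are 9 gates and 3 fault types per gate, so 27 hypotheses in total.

Fault-free: N0=1, N1=0, N2=1, N3=1, N4=0, N5=0, N6=1, N7=1, N8=1 → 1. Observed 0.
  N0: stuck-at-0, inverted output ✓; others ✗
  N1: none of the 3 fault types match ✗
  N2: stuck-at-0, inverted output ✓; others ✗
  N3: none of the 3 fault types match ✗
  N4: stuck-at-1, inverted output ✓; others ✗
  N5: stuck-at-1, inverted output ✓; others ✗
  N6: stuck-at-0, inverted output ✓; others ✗
  N7: stuck-at-0, inverted output ✓; others ✗
  N8: stuck-at-0, inverted output ✓; others ✗
Consistent faults: {N0 stuck-at-0, N0 inverted output, N2 stuck-at-0, N2 inverted output, N4 stuck-at-1, N4 inverted output, N5 stuck-at-1, N5 inverted output, N6 stuck-at-0, N6 inverted output, N7 stuck-at-0, N7 inverted output, N8 stuck-at-0, N8 inverted output} — 14 in all.

14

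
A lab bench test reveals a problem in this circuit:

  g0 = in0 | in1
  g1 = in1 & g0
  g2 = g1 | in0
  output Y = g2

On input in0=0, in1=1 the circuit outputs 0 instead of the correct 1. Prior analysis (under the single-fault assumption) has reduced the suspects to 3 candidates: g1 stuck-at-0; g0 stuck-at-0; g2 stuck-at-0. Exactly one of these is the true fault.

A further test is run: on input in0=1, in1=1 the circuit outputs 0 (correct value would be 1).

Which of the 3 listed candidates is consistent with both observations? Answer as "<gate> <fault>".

g2 stuck-at-0

Evaluate each candidate on input in0=1, in1=1:
  g1 stuck-at-0: g0=1, g1=0 [stuck-at-0], g2=1 → 1 — eliminated
  g0 stuck-at-0: g0=0 [stuck-at-0], g1=0, g2=1 → 1 — eliminated
  g2 stuck-at-0: g0=1, g1=1, g2=0 [stuck-at-0] → 0 — matches
Only g2 stuck-at-0 reproduces the observed 0.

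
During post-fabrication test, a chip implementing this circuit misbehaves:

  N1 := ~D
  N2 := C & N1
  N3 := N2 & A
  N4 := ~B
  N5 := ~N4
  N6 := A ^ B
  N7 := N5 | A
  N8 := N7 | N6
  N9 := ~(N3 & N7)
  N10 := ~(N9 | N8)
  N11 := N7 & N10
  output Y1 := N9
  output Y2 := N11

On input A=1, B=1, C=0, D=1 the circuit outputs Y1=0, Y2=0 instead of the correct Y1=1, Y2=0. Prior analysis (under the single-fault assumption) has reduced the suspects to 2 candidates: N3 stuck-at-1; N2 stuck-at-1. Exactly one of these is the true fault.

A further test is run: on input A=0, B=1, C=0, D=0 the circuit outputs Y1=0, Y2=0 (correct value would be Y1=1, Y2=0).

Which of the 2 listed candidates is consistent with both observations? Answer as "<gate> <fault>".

N3 stuck-at-1

Evaluate each candidate on input A=0, B=1, C=0, D=0:
  N3 stuck-at-1: N1=1, N2=0, N3=1 [stuck-at-1], N4=0, N5=1, N6=1, N7=1, N8=1, N9=0, N10=0, N11=0 → Y1=0, Y2=0 — matches
  N2 stuck-at-1: N1=1, N2=1 [stuck-at-1], N3=0, N4=0, N5=1, N6=1, N7=1, N8=1, N9=1, N10=0, N11=0 → Y1=1, Y2=0 — eliminated
Only N3 stuck-at-1 reproduces the observed Y1=0, Y2=0.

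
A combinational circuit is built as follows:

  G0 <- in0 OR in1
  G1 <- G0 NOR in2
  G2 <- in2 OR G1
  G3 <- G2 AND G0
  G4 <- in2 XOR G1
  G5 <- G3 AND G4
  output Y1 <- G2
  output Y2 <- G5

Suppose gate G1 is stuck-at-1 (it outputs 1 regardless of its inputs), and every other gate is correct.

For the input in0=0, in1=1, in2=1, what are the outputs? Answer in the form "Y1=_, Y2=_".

Propagate with G1 forced: G0=1, G1=1 [stuck-at-1], G2=1, G3=1, G4=0, G5=0.
So the outputs are Y1=1, Y2=0. (Without the fault they would be Y1=1, Y2=1.)

Y1=1, Y2=0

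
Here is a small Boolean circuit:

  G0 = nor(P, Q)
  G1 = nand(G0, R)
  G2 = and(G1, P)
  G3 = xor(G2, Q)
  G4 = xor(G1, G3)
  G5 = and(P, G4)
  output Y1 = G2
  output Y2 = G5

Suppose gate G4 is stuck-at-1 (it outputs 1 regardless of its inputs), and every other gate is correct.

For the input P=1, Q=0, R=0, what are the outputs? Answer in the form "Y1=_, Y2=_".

Propagate with G4 forced: G0=0, G1=1, G2=1, G3=1, G4=1 [stuck-at-1], G5=1.
So the outputs are Y1=1, Y2=1. (Without the fault they would be Y1=1, Y2=0.)

Y1=1, Y2=1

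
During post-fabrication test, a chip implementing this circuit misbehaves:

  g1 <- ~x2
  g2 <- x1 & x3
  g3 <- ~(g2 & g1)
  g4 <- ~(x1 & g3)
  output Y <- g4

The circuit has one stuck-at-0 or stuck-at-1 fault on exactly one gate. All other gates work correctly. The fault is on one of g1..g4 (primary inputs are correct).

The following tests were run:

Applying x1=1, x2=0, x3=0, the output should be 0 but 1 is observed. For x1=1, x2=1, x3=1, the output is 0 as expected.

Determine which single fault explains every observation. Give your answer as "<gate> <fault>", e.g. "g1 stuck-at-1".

Fault-free values for test 1 (x1=1, x2=0, x3=0): g1=1, g2=0, g3=1, g4=0, giving Y=0. Observed 1.
Test 1: faults giving observed 1 are {g2 stuck-at-1, g3 stuck-at-0, g4 stuck-at-1}.
Test 2 (x1=1, x2=1, x3=1): fault-free g1=0, g2=1, g3=1, g4=0 → 0; observed 0. Eliminates g3 stuck-at-0, g4 stuck-at-1.
Only g2 stuck-at-1 is consistent with every test.

g2 stuck-at-1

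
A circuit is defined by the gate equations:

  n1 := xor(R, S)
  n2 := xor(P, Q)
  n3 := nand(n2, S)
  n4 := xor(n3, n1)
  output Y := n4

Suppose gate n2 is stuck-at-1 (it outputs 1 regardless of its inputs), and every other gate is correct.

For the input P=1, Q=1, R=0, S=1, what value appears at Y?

1

Propagate with n2 forced: n1=1, n2=1 [stuck-at-1], n3=0, n4=1.
So Y = 1. (Without the fault it would be 0.)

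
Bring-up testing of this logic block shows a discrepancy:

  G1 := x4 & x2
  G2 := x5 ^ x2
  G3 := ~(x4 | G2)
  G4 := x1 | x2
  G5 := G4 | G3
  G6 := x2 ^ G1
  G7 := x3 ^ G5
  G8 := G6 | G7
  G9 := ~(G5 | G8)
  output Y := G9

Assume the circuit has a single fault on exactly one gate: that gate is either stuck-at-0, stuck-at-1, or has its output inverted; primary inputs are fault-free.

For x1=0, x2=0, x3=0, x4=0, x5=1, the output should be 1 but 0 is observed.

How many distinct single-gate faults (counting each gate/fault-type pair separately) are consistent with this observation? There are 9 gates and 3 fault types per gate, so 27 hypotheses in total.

Fault-free: G1=0, G2=1, G3=0, G4=0, G5=0, G6=0, G7=0, G8=0, G9=1 → 1. Observed 0.
  G1: stuck-at-1, inverted output ✓; others ✗
  G2: stuck-at-0, inverted output ✓; others ✗
  G3: stuck-at-1, inverted output ✓; others ✗
  G4: stuck-at-1, inverted output ✓; others ✗
  G5: stuck-at-1, inverted output ✓; others ✗
  G6: stuck-at-1, inverted output ✓; others ✗
  G7: stuck-at-1, inverted output ✓; others ✗
  G8: stuck-at-1, inverted output ✓; others ✗
  G9: stuck-at-0, inverted output ✓; others ✗
Consistent faults: {G1 stuck-at-1, G1 inverted output, G2 stuck-at-0, G2 inverted output, G3 stuck-at-1, G3 inverted output, G4 stuck-at-1, G4 inverted output, G5 stuck-at-1, G5 inverted output, G6 stuck-at-1, G6 inverted output, G7 stuck-at-1, G7 inverted output, G8 stuck-at-1, G8 inverted output, G9 stuck-at-0, G9 inverted output} — 18 in all.

18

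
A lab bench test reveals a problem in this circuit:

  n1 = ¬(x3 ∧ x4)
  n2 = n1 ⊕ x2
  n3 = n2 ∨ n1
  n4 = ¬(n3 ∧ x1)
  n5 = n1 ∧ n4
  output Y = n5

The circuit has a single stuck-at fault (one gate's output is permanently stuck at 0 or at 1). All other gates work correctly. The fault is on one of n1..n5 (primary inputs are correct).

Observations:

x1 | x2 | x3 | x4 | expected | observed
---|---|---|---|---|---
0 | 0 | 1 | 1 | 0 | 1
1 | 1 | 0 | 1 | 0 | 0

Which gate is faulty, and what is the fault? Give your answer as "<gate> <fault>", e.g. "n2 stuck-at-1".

Fault-free values for test 1 (x1=0, x2=0, x3=1, x4=1): n1=0, n2=0, n3=0, n4=1, n5=0, giving Y=0. Observed 1.
Test 1: faults giving observed 1 are {n1 stuck-at-1, n5 stuck-at-1}.
Test 2 (x1=1, x2=1, x3=0, x4=1): fault-free n1=1, n2=0, n3=1, n4=0, n5=0 → 0; observed 0. Eliminates n5 stuck-at-1.
Only n1 stuck-at-1 is consistent with every test.

n1 stuck-at-1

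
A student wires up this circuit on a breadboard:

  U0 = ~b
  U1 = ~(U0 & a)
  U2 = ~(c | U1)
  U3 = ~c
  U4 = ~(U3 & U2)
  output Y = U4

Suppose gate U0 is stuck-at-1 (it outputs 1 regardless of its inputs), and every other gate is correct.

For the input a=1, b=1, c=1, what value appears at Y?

1

Propagate with U0 forced: U0=1 [stuck-at-1], U1=0, U2=0, U3=0, U4=1.
So Y = 1. (Same as the fault-free value — the fault is masked on this input.)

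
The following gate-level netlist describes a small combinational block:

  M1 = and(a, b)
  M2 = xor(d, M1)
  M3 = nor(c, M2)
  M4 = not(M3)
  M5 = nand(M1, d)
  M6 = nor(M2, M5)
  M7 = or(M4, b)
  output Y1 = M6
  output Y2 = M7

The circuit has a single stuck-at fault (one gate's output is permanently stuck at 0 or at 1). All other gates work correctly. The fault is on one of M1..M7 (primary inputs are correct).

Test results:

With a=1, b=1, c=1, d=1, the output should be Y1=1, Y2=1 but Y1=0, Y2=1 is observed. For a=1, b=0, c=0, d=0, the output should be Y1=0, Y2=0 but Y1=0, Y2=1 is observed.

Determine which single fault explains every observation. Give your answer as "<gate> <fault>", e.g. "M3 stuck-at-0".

M2 stuck-at-1

Fault-free values for test 1 (a=1, b=1, c=1, d=1): M1=1, M2=0, M3=0, M4=1, M5=0, M6=1, M7=1, giving Y1=1, Y2=1. Observed Y1=0, Y2=1.
Test 1: faults giving observed Y1=0, Y2=1 are {M1 stuck-at-0, M2 stuck-at-1, M5 stuck-at-1, M6 stuck-at-0}.
Test 2 (a=1, b=0, c=0, d=0): fault-free M1=0, M2=0, M3=1, M4=0, M5=1, M6=0, M7=0 → Y1=0, Y2=0; observed Y1=0, Y2=1. Eliminates M1 stuck-at-0, M5 stuck-at-1, M6 stuck-at-0.
Only M2 stuck-at-1 is consistent with every test.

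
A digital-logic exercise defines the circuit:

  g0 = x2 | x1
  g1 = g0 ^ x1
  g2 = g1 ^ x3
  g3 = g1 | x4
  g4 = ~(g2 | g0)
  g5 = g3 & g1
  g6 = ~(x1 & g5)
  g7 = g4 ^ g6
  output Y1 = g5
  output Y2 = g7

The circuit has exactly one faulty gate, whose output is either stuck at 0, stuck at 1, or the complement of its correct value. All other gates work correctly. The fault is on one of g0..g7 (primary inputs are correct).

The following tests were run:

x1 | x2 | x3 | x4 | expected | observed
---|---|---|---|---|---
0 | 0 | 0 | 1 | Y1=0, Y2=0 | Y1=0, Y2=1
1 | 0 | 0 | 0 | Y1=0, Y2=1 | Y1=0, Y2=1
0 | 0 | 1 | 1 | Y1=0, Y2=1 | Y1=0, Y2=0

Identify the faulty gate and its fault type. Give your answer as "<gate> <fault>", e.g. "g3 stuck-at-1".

Fault-free values for test 1 (x1=0, x2=0, x3=0, x4=1): g0=0, g1=0, g2=0, g3=1, g4=1, g5=0, g6=1, g7=0, giving Y1=0, Y2=0. Observed Y1=0, Y2=1.
Test 1: faults giving observed Y1=0, Y2=1 are {g2 stuck-at-1, g2 inverted output, g4 stuck-at-0, g4 inverted output, g6 stuck-at-0, g6 inverted output, g7 stuck-at-1, g7 inverted output}.
Test 2 (x1=1, x2=0, x3=0, x4=0): fault-free g0=1, g1=0, g2=0, g3=0, g4=0, g5=0, g6=1, g7=1 → Y1=0, Y2=1; observed Y1=0, Y2=1. Eliminates g4 inverted output, g6 stuck-at-0, g6 inverted output, g7 inverted output.
Test 3 (x1=0, x2=0, x3=1, x4=1): fault-free g0=0, g1=0, g2=1, g3=1, g4=0, g5=0, g6=1, g7=1 → Y1=0, Y2=1; observed Y1=0, Y2=0. Eliminates g2 stuck-at-1, g4 stuck-at-0, g7 stuck-at-1.
Only g2 inverted output is consistent with every test.

g2 inverted output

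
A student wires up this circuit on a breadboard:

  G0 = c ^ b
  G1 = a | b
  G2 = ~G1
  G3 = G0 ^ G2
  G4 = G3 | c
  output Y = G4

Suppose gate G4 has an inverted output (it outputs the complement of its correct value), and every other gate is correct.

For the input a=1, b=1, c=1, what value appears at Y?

Propagate with G4 forced: G0=0, G1=1, G2=0, G3=0, G4=0 [inverted output].
So Y = 0. (Without the fault it would be 1.)

0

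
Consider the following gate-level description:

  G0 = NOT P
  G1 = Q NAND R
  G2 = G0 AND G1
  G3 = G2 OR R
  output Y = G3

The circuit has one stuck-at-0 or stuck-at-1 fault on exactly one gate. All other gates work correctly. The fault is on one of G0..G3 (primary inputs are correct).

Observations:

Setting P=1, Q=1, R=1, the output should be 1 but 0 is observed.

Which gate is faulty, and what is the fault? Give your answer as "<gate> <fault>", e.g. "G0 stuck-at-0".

G3 stuck-at-0

Fault-free values for test 1 (P=1, Q=1, R=1): G0=0, G1=0, G2=0, G3=1, giving Y=1. Observed 0.
Test 1: faults giving observed 0 are {G3 stuck-at-0}.
Only G3 stuck-at-0 is consistent with every test.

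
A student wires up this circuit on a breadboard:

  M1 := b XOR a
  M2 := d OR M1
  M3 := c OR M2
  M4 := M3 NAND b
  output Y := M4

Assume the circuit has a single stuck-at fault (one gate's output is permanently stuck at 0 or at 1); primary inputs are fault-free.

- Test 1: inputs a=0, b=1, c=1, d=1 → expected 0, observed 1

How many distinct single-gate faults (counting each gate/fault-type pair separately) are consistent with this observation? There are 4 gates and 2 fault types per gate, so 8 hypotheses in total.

Fault-free: M1=1, M2=1, M3=1, M4=0 → 0. Observed 1.
  M1 stuck-at-0: output 0 ✗
  M1 stuck-at-1: output 0 ✗
  M2 stuck-at-0: output 0 ✗
  M2 stuck-at-1: output 0 ✗
  M3 stuck-at-0: output 1 ✓
  M3 stuck-at-1: output 0 ✗
  M4 stuck-at-0: output 0 ✗
  M4 stuck-at-1: output 1 ✓
Consistent faults: {M3 stuck-at-0, M4 stuck-at-1} — 2 in all.

2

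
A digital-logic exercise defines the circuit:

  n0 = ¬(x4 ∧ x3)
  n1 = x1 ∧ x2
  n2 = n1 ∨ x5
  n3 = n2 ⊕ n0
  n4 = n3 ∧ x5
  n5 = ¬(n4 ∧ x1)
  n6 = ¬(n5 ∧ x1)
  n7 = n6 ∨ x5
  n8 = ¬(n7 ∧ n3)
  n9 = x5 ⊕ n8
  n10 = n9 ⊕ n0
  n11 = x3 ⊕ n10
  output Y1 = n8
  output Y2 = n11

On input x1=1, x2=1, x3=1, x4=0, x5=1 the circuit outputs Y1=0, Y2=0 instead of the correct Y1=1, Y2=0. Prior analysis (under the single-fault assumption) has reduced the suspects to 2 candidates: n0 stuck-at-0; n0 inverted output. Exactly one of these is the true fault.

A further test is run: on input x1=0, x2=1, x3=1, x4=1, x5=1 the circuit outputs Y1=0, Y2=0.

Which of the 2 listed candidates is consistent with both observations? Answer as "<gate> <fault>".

n0 stuck-at-0

Evaluate each candidate on input x1=0, x2=1, x3=1, x4=1, x5=1:
  n0 stuck-at-0: n0=0 [stuck-at-0], n1=0, n2=1, n3=1, n4=1, n5=1, n6=1, n7=1, n8=0, n9=1, n10=1, n11=0 → Y1=0, Y2=0 — matches
  n0 inverted output: n0=1 [inverted output], n1=0, n2=1, n3=0, n4=0, n5=1, n6=1, n7=1, n8=1, n9=0, n10=1, n11=0 → Y1=1, Y2=0 — eliminated
Only n0 stuck-at-0 reproduces the observed Y1=0, Y2=0.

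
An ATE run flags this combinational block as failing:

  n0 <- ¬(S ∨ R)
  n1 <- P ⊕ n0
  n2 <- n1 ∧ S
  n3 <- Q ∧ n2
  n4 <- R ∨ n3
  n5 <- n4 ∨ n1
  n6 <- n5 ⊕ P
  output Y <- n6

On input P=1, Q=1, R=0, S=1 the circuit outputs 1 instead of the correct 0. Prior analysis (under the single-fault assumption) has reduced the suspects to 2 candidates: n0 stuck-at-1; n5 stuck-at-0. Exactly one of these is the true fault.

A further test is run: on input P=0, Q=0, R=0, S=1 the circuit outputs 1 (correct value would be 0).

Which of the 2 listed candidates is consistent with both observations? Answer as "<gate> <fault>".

n0 stuck-at-1

Evaluate each candidate on input P=0, Q=0, R=0, S=1:
  n0 stuck-at-1: n0=1 [stuck-at-1], n1=1, n2=1, n3=0, n4=0, n5=1, n6=1 → 1 — matches
  n5 stuck-at-0: n0=0, n1=0, n2=0, n3=0, n4=0, n5=0 [stuck-at-0], n6=0 → 0 — eliminated
Only n0 stuck-at-1 reproduces the observed 1.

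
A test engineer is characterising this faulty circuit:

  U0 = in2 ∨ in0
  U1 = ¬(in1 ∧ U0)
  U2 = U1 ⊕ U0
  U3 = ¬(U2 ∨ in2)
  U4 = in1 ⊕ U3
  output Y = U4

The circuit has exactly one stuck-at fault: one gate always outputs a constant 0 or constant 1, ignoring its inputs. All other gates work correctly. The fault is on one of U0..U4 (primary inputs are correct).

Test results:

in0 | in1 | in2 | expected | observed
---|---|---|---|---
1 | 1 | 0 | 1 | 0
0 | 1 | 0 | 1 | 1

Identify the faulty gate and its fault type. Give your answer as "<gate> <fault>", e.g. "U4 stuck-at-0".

U1 stuck-at-1

Fault-free values for test 1 (in0=1, in1=1, in2=0): U0=1, U1=0, U2=1, U3=0, U4=1, giving Y=1. Observed 0.
Test 1: faults giving observed 0 are {U1 stuck-at-1, U2 stuck-at-0, U3 stuck-at-1, U4 stuck-at-0}.
Test 2 (in0=0, in1=1, in2=0): fault-free U0=0, U1=1, U2=1, U3=0, U4=1 → 1; observed 1. Eliminates U2 stuck-at-0, U3 stuck-at-1, U4 stuck-at-0.
Only U1 stuck-at-1 is consistent with every test.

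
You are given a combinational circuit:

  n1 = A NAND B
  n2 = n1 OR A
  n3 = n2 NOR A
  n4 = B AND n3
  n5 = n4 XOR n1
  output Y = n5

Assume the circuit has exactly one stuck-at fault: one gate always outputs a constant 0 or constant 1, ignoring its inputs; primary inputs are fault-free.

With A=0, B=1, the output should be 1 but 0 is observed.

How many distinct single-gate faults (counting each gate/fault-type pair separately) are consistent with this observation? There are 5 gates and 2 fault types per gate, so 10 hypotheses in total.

Fault-free: n1=1, n2=1, n3=0, n4=0, n5=1 → 1. Observed 0.
  n1 stuck-at-0: output 1 ✗
  n1 stuck-at-1: output 1 ✗
  n2 stuck-at-0: output 0 ✓
  n2 stuck-at-1: output 1 ✗
  n3 stuck-at-0: output 1 ✗
  n3 stuck-at-1: output 0 ✓
  n4 stuck-at-0: output 1 ✗
  n4 stuck-at-1: output 0 ✓
  n5 stuck-at-0: output 0 ✓
  n5 stuck-at-1: output 1 ✗
Consistent faults: {n2 stuck-at-0, n3 stuck-at-1, n4 stuck-at-1, n5 stuck-at-0} — 4 in all.

4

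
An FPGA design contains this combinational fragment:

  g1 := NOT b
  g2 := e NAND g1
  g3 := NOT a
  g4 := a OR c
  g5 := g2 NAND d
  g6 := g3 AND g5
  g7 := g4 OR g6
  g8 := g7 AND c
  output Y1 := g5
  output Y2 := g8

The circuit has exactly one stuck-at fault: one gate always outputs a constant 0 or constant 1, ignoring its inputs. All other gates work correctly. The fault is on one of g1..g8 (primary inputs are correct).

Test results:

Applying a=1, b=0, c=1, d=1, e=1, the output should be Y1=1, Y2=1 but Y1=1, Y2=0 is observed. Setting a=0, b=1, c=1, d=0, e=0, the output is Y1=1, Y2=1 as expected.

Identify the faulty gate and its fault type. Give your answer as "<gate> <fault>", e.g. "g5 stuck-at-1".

g4 stuck-at-0

Fault-free values for test 1 (a=1, b=0, c=1, d=1, e=1): g1=1, g2=0, g3=0, g4=1, g5=1, g6=0, g7=1, g8=1, giving Y1=1, Y2=1. Observed Y1=1, Y2=0.
Test 1: faults giving observed Y1=1, Y2=0 are {g4 stuck-at-0, g7 stuck-at-0, g8 stuck-at-0}.
Test 2 (a=0, b=1, c=1, d=0, e=0): fault-free g1=0, g2=1, g3=1, g4=1, g5=1, g6=1, g7=1, g8=1 → Y1=1, Y2=1; observed Y1=1, Y2=1. Eliminates g7 stuck-at-0, g8 stuck-at-0.
Only g4 stuck-at-0 is consistent with every test.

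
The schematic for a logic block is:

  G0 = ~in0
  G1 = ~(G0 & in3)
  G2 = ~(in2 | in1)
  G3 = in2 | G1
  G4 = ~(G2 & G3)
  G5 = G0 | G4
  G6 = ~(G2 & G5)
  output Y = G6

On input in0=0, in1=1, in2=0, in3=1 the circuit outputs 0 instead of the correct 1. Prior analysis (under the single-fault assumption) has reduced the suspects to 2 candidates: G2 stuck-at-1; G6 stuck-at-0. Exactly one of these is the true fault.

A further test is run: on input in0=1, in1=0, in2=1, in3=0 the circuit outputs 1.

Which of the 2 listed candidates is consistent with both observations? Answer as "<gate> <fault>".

Evaluate each candidate on input in0=1, in1=0, in2=1, in3=0:
  G2 stuck-at-1: G0=0, G1=1, G2=1 [stuck-at-1], G3=1, G4=0, G5=0, G6=1 → 1 — matches
  G6 stuck-at-0: G0=0, G1=1, G2=0, G3=1, G4=1, G5=1, G6=0 [stuck-at-0] → 0 — eliminated
Only G2 stuck-at-1 reproduces the observed 1.

G2 stuck-at-1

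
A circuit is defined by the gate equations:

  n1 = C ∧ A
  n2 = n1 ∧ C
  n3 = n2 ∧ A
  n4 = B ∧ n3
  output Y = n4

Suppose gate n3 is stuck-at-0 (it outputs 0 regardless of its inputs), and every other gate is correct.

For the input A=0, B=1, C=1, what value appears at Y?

Propagate with n3 forced: n1=0, n2=0, n3=0 [stuck-at-0], n4=0.
So Y = 0. (Same as the fault-free value — the fault is masked on this input.)

0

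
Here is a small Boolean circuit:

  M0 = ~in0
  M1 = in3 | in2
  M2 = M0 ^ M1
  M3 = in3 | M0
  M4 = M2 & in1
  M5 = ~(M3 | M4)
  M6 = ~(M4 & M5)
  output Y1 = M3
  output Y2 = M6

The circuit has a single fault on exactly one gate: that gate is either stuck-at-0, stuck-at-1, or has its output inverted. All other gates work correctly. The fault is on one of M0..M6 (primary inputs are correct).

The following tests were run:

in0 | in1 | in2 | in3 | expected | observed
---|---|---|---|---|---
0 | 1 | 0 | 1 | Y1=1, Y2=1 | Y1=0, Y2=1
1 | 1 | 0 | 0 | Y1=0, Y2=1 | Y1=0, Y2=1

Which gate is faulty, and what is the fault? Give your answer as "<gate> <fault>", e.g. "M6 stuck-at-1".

Fault-free values for test 1 (in0=0, in1=1, in2=0, in3=1): M0=1, M1=1, M2=0, M3=1, M4=0, M5=0, M6=1, giving Y1=1, Y2=1. Observed Y1=0, Y2=1.
Test 1: faults giving observed Y1=0, Y2=1 are {M3 stuck-at-0, M3 inverted output}.
Test 2 (in0=1, in1=1, in2=0, in3=0): fault-free M0=0, M1=0, M2=0, M3=0, M4=0, M5=1, M6=1 → Y1=0, Y2=1; observed Y1=0, Y2=1. Eliminates M3 inverted output.
Only M3 stuck-at-0 is consistent with every test.

M3 stuck-at-0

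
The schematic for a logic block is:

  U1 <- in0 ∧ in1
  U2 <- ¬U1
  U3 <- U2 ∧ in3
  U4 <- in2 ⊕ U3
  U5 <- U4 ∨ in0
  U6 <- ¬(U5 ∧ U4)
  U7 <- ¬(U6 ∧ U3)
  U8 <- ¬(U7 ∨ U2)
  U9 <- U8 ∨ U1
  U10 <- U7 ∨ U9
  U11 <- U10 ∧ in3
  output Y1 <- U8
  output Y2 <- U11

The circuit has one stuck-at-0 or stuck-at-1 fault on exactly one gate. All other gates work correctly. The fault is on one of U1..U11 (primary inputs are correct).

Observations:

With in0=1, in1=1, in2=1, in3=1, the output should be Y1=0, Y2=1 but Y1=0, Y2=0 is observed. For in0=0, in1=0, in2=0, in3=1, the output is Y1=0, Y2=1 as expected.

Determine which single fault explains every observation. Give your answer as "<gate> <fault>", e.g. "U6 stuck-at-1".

U1 stuck-at-0

Fault-free values for test 1 (in0=1, in1=1, in2=1, in3=1): U1=1, U2=0, U3=0, U4=1, U5=1, U6=0, U7=1, U8=0, U9=1, U10=1, U11=1, giving Y1=0, Y2=1. Observed Y1=0, Y2=0.
Test 1: faults giving observed Y1=0, Y2=0 are {U1 stuck-at-0, U10 stuck-at-0, U11 stuck-at-0}.
Test 2 (in0=0, in1=0, in2=0, in3=1): fault-free U1=0, U2=1, U3=1, U4=1, U5=1, U6=0, U7=1, U8=0, U9=0, U10=1, U11=1 → Y1=0, Y2=1; observed Y1=0, Y2=1. Eliminates U10 stuck-at-0, U11 stuck-at-0.
Only U1 stuck-at-0 is consistent with every test.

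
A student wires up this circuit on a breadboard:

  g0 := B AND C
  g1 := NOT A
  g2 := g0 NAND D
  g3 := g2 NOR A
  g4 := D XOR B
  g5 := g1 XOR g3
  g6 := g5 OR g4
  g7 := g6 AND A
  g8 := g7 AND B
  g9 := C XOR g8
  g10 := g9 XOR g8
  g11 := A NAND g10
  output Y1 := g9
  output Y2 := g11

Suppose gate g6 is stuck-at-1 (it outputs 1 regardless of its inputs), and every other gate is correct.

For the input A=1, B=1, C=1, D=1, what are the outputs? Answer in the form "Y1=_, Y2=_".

Y1=0, Y2=0

Propagate with g6 forced: g0=1, g1=0, g2=0, g3=0, g4=0, g5=0, g6=1 [stuck-at-1], g7=1, g8=1, g9=0, g10=1, g11=0.
So the outputs are Y1=0, Y2=0. (Without the fault they would be Y1=1, Y2=0.)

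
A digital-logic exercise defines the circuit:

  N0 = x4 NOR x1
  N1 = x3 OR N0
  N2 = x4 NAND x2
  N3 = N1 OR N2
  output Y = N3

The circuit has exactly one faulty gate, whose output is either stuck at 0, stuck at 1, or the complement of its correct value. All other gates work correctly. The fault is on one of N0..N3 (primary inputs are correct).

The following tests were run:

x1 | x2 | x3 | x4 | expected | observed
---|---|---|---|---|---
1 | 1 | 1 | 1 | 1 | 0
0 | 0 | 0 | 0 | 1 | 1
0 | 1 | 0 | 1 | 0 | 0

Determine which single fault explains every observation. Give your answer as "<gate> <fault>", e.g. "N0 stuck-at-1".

Fault-free values for test 1 (x1=1, x2=1, x3=1, x4=1): N0=0, N1=1, N2=0, N3=1, giving Y=1. Observed 0.
Test 1: faults giving observed 0 are {N1 stuck-at-0, N1 inverted output, N3 stuck-at-0, N3 inverted output}.
Test 2 (x1=0, x2=0, x3=0, x4=0): fault-free N0=1, N1=1, N2=1, N3=1 → 1; observed 1. Eliminates N3 stuck-at-0, N3 inverted output.
Test 3 (x1=0, x2=1, x3=0, x4=1): fault-free N0=0, N1=0, N2=0, N3=0 → 0; observed 0. Eliminates N1 inverted output.
Only N1 stuck-at-0 is consistent with every test.

N1 stuck-at-0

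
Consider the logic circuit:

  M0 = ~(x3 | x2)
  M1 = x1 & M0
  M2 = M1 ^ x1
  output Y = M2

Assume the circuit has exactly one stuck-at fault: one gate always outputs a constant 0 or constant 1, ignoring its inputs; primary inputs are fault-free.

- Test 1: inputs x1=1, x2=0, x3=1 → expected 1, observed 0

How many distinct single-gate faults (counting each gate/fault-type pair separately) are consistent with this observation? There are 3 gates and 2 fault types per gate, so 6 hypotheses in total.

Fault-free: M0=0, M1=0, M2=1 → 1. Observed 0.
  M0 stuck-at-0: output 1 ✗
  M0 stuck-at-1: output 0 ✓
  M1 stuck-at-0: output 1 ✗
  M1 stuck-at-1: output 0 ✓
  M2 stuck-at-0: output 0 ✓
  M2 stuck-at-1: output 1 ✗
Consistent faults: {M0 stuck-at-1, M1 stuck-at-1, M2 stuck-at-0} — 3 in all.

3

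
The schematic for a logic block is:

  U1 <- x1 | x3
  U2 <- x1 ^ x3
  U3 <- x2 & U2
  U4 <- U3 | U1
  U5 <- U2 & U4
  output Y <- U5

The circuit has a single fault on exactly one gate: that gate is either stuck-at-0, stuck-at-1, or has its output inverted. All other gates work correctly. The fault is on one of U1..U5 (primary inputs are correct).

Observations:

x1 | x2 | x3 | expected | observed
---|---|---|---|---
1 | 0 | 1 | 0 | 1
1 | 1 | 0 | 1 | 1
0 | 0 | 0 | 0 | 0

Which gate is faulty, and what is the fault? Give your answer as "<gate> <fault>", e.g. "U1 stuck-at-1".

U2 stuck-at-1

Fault-free values for test 1 (x1=1, x2=0, x3=1): U1=1, U2=0, U3=0, U4=1, U5=0, giving Y=0. Observed 1.
Test 1: faults giving observed 1 are {U2 stuck-at-1, U2 inverted output, U5 stuck-at-1, U5 inverted output}.
Test 2 (x1=1, x2=1, x3=0): fault-free U1=1, U2=1, U3=1, U4=1, U5=1 → 1; observed 1. Eliminates U2 inverted output, U5 inverted output.
Test 3 (x1=0, x2=0, x3=0): fault-free U1=0, U2=0, U3=0, U4=0, U5=0 → 0; observed 0. Eliminates U5 stuck-at-1.
Only U2 stuck-at-1 is consistent with every test.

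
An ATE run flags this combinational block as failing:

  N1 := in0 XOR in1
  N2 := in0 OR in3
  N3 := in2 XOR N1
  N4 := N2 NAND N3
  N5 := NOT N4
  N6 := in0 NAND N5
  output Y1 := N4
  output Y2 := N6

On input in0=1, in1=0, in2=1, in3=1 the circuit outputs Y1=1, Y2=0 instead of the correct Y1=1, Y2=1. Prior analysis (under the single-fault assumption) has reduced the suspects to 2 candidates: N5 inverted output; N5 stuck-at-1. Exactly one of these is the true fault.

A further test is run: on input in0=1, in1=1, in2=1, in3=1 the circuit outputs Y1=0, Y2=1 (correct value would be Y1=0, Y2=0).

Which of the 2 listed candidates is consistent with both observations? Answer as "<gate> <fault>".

N5 inverted output

Evaluate each candidate on input in0=1, in1=1, in2=1, in3=1:
  N5 inverted output: N1=0, N2=1, N3=1, N4=0, N5=0 [inverted output], N6=1 → Y1=0, Y2=1 — matches
  N5 stuck-at-1: N1=0, N2=1, N3=1, N4=0, N5=1 [stuck-at-1], N6=0 → Y1=0, Y2=0 — eliminated
Only N5 inverted output reproduces the observed Y1=0, Y2=1.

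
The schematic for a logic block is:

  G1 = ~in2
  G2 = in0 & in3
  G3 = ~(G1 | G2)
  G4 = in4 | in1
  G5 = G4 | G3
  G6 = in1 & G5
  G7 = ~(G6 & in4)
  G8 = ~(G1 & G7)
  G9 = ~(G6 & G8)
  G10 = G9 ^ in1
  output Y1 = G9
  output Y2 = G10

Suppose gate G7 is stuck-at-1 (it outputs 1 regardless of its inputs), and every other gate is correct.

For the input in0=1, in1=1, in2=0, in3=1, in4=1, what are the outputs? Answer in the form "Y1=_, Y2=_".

Y1=1, Y2=0

Propagate with G7 forced: G1=1, G2=1, G3=0, G4=1, G5=1, G6=1, G7=1 [stuck-at-1], G8=0, G9=1, G10=0.
So the outputs are Y1=1, Y2=0. (Without the fault they would be Y1=0, Y2=1.)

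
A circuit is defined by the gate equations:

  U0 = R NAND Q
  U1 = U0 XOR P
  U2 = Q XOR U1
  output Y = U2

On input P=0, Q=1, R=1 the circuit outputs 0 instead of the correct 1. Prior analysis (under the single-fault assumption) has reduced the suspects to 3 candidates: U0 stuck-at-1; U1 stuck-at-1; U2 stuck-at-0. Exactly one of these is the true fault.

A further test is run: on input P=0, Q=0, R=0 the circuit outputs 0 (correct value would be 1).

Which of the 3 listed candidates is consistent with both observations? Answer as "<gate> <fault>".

Evaluate each candidate on input P=0, Q=0, R=0:
  U0 stuck-at-1: U0=1 [stuck-at-1], U1=1, U2=1 → 1 — eliminated
  U1 stuck-at-1: U0=1, U1=1 [stuck-at-1], U2=1 → 1 — eliminated
  U2 stuck-at-0: U0=1, U1=1, U2=0 [stuck-at-0] → 0 — matches
Only U2 stuck-at-0 reproduces the observed 0.

U2 stuck-at-0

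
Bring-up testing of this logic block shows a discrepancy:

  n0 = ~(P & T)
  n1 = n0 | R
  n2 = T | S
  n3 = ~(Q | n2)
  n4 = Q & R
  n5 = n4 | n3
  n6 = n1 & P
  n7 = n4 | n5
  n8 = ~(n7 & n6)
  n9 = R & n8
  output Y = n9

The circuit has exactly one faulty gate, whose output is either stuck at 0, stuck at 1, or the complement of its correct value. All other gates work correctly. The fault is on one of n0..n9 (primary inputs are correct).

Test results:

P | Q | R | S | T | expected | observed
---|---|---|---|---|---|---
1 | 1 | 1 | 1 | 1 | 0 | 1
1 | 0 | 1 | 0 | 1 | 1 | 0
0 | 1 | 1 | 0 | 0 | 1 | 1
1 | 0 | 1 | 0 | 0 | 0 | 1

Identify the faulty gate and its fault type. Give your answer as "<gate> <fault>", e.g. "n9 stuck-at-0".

Fault-free values for test 1 (P=1, Q=1, R=1, S=1, T=1): n0=0, n1=1, n2=1, n3=0, n4=1, n5=1, n6=1, n7=1, n8=0, n9=0, giving Y=0. Observed 1.
Test 1: faults giving observed 1 are {n1 stuck-at-0, n1 inverted output, n4 stuck-at-0, n4 inverted output, n6 stuck-at-0, n6 inverted output, n7 stuck-at-0, n7 inverted output, n8 stuck-at-1, n8 inverted output, n9 stuck-at-1, n9 inverted output}.
Test 2 (P=1, Q=0, R=1, S=0, T=1): fault-free n0=0, n1=1, n2=1, n3=0, n4=0, n5=0, n6=1, n7=0, n8=1, n9=1 → 1; observed 0. Eliminates n1 stuck-at-0, n1 inverted output, n4 stuck-at-0, n6 stuck-at-0, n6 inverted output, n7 stuck-at-0, n8 stuck-at-1, n9 stuck-at-1.
Test 3 (P=0, Q=1, R=1, S=0, T=0): fault-free n0=1, n1=1, n2=0, n3=0, n4=1, n5=1, n6=0, n7=1, n8=1, n9=1 → 1; observed 1. Eliminates n8 inverted output, n9 inverted output.
Test 4 (P=1, Q=0, R=1, S=0, T=0): fault-free n0=1, n1=1, n2=0, n3=1, n4=0, n5=1, n6=1, n7=1, n8=0, n9=0 → 0; observed 1. Eliminates n4 inverted output.
Only n7 inverted output is consistent with every test.

n7 inverted output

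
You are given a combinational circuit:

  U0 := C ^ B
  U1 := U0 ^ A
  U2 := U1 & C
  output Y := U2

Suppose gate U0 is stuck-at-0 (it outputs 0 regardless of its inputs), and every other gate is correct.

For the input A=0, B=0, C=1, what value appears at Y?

0

Propagate with U0 forced: U0=0 [stuck-at-0], U1=0, U2=0.
So Y = 0. (Without the fault it would be 1.)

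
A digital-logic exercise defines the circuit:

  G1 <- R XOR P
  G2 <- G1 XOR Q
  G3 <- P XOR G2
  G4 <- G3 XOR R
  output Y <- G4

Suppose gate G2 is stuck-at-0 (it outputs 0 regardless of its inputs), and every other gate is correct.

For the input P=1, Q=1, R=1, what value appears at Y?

Propagate with G2 forced: G1=0, G2=0 [stuck-at-0], G3=1, G4=0.
So Y = 0. (Without the fault it would be 1.)

0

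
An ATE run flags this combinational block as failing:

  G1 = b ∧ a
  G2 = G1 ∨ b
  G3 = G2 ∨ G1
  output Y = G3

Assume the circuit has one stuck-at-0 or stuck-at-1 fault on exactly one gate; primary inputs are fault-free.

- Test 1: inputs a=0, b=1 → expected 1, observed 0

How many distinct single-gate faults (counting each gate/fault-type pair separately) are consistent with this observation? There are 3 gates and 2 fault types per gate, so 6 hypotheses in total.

2

Fault-free: G1=0, G2=1, G3=1 → 1. Observed 0.
  G1 stuck-at-0: output 1 ✗
  G1 stuck-at-1: output 1 ✗
  G2 stuck-at-0: output 0 ✓
  G2 stuck-at-1: output 1 ✗
  G3 stuck-at-0: output 0 ✓
  G3 stuck-at-1: output 1 ✗
Consistent faults: {G2 stuck-at-0, G3 stuck-at-0} — 2 in all.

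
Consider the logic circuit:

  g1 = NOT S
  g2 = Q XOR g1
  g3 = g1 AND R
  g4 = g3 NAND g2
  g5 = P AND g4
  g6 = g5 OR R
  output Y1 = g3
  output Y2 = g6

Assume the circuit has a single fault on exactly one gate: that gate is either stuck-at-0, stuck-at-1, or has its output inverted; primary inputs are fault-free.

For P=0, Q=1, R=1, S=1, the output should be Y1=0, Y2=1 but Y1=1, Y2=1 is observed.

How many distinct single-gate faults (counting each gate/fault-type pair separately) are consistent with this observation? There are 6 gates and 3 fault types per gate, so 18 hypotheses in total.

4

Fault-free: g1=0, g2=1, g3=0, g4=1, g5=0, g6=1 → Y1=0, Y2=1. Observed Y1=1, Y2=1.
  g1: stuck-at-1, inverted output ✓; others ✗
  g2: none of the 3 fault types match ✗
  g3: stuck-at-1, inverted output ✓; others ✗
  g4: none of the 3 fault types match ✗
  g5: none of the 3 fault types match ✗
  g6: none of the 3 fault types match ✗
Consistent faults: {g1 stuck-at-1, g1 inverted output, g3 stuck-at-1, g3 inverted output} — 4 in all.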